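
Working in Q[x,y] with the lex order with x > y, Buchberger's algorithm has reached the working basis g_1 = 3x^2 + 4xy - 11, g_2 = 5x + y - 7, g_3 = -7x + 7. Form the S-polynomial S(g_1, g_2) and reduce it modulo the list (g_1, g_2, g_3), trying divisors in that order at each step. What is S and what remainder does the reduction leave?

lcm(LM(g_1), LM(g_2)) = x^2.
S = (lcm/LT(g_1))·g_1 − (lcm/LT(g_2))·g_2 = 17/15xy + 7/5x - 11/3.
Reduce S modulo (g_1, g_2, g_3) in that order:
  leading term xy: subtract (17/75y)·g_2 from 17/15xy + 7/5x - 11/3 → 7/5x - 17/75y^2 + 119/75y - 11/3
  leading term x: subtract (7/25)·g_2 from 7/5x - 17/75y^2 + 119/75y - 11/3 → -17/75y^2 + 98/75y - 128/75
  leading term y^2: no divisor's leading term divides it; move -17/75y^2 to the remainder.
  leading term y: no divisor's leading term divides it; move 98/75y to the remainder.
  leading term 1: no divisor's leading term divides it; move -128/75 to the remainder.
The remainder -17/75y^2 + 98/75y - 128/75 is nonzero, so it would be added as the next basis element.
An S-polynomial is built so that the two leading terms cancel; whether anything survives reduction is exactly the Gröbner-basis criterion.

S(g_1, g_2) = 17/15xy + 7/5x - 11/3; remainder on division = -17/75y^2 + 98/75y - 128/75.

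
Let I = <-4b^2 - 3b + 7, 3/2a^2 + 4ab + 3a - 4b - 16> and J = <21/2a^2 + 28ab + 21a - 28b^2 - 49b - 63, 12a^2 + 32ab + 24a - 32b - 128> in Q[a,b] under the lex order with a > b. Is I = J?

Two ideals are equal iff their reduced Gröbner bases coincide (the reduced basis is unique for a fixed ordering).
Buchberger on the first generating set:
f_1 = -4b^2 - 3b + 7, LT = b^2.
f_2 = 3/2a^2 + 4ab + 3a - 4b - 16, LT = a^2.

The S-polynomials (S(f_1,f_2)) all reduce to 0 modulo the current basis, so we have a Gröbner basis.
Inter-reduce: drop elements whose leading term is divisible by another's, tail-reduce, and make monic.
Reduced Gröbner basis: {a^2 + 8/3ab + 2a - 8/3b - 32/3, b^2 + 3/4b - 7/4}.

Buchberger on the second generating set:
h_1 = 21/2a^2 + 28ab + 21a - 28b^2 - 49b - 63, LT = a^2.
h_2 = 12a^2 + 32ab + 24a - 32b - 128, LT = a^2.

S(h_1,h_2): lcm = a^2. S = -8/3b^2 - 2b + 14/3.
  reduce S modulo (h_1, h_2):
  remainder -8/3b^2 - 2b + 14/3 ≠ 0; add k_3 = -8/3b^2 - 2b + 14/3 to the basis.

The other S-polynomials (S(h_1,k_3), S(h_2,k_3)) all reduce to 0 modulo the current basis, so we have a Gröbner basis.
Inter-reduce: drop elements whose leading term is divisible by another's, tail-reduce, and make monic.
Reduced Gröbner basis: {a^2 + 8/3ab + 2a - 8/3b - 32/3, b^2 + 3/4b - 7/4}.

The two bases agree; hence the ideals are identical.

Yes, the ideals are equal.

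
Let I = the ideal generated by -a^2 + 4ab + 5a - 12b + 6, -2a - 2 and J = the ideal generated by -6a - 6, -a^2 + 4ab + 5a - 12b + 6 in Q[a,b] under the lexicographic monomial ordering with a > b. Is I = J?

Two ideals are equal iff their reduced Gröbner bases coincide (the reduced basis is unique for a fixed ordering).
Buchberger on the first generating set:
f_1 = -a^2 + 4ab + 5a - 12b + 6, LT = a^2.
f_2 = -2a - 2, LT = a.

S(f_1,f_2): lcm = a^2. S = -4ab - 6a + 12b - 6.
  leading term ab: subtract (2b)·f_2 from -4ab - 6a + 12b - 6 → -6a + 16b - 6
  leading term a: subtract (3)·f_2 from -6a + 16b - 6 → 16b
  leading term b: no divisor's leading term divides it; move 16b to the remainder.
  remainder 16b ≠ 0; add g_3 = 16b to the basis.

The other S-polynomials (S(f_1,g_3), S(f_2,g_3)) all reduce to 0 modulo the current basis, so we have a Gröbner basis.
Inter-reduce: drop elements whose leading term is divisible by another's, tail-reduce, and make monic.
Reduced Gröbner basis: {a + 1, b}.

Buchberger on the second generating set:
h_1 = -6a - 6, LT = a.
h_2 = -a^2 + 4ab + 5a - 12b + 6, LT = a^2.

S(h_1,h_2): lcm = a^2. S = 4ab + 6a - 12b + 6.
  leading term ab: subtract (-2/3b)·h_1 from 4ab + 6a - 12b + 6 → 6a - 16b + 6
  leading term a: subtract (-1)·h_1 from 6a - 16b + 6 → -16b
  leading term b: no divisor's leading term divides it; move -16b to the remainder.
  remainder -16b ≠ 0; add k_3 = -16b to the basis.

The other S-polynomials (S(h_1,k_3), S(h_2,k_3)) all reduce to 0 modulo the current basis, so we have a Gröbner basis.
Inter-reduce: drop elements whose leading term is divisible by another's, tail-reduce, and make monic.
Reduced Gröbner basis: {a + 1, b}.

The two bases agree; hence the ideals are identical.

Yes, the ideals are equal.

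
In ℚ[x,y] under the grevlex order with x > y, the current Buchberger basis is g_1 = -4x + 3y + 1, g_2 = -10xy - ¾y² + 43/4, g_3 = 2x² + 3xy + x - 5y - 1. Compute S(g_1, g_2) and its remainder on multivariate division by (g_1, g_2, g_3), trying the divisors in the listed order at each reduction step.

S(g_1, g_2) = -33/40y² - ¼y + 43/40; remainder on division = -33/40y² - ¼y + 43/40.

lcm(LM(g_1), LM(g_2)) = xy.
S = (lcm/LT(g_1))·g_1 − (lcm/LT(g_2))·g_2 = -33/40y² - ¼y + 43/40.
Reduce S modulo (g_1, g_2, g_3) in that order:
  leading term y²: no divisor's leading term divides it; move -33/40y² to the remainder.
  leading term y: no divisor's leading term divides it; move -¼y to the remainder.
  leading term 1: no divisor's leading term divides it; move 43/40 to the remainder.
The remainder -33/40y² - ¼y + 43/40 is nonzero, so it would be added as the next basis element.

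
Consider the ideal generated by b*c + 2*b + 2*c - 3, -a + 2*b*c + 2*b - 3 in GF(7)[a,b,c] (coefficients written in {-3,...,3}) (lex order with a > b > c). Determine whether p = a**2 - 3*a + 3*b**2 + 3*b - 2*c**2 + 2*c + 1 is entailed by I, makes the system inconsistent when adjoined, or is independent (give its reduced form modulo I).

a**2 - 3*a + 3*b**2 + 3*b - 2*c**2 + 2*c + 1 lies in I (it reduces to 0).

First compute the reduced Gröbner basis of I by Buchberger's algorithm.
f_1 = b*c + 2*b + 2*c - 3, LT = b*c.
f_2 = -a + 2*b*c + 2*b - 3, LT = a.

S(f_1,f_2): leading monomials are coprime, so the S-polynomial reduces to 0 (Buchberger's first criterion).
Every S-polynomial of the final basis reduces to 0, so we have a Gröbner basis.
Inter-reduce: drop elements whose leading term is divisible by another's, tail-reduce, and make monic.
Reduced Gröbner basis: {a + 2*b - 3*c - 3, b*c + 2*b + 2*c - 3}.
Label its elements g_1 = a + 2*b - 3*c - 3, g_2 = b*c + 2*b + 2*c - 3.

Reduce p = a**2 - 3*a + 3*b**2 + 3*b - 2*c**2 + 2*c + 1 modulo G:
  leading term a**2: subtract (a)·g_1 from a**2 - 3*a + 3*b**2 + 3*b - 2*c**2 + 2*c + 1 → -2*a*b + 3*a*c + 3*b**2 + 3*b - 2*c**2 + 2*c + 1
  leading term a*b: subtract (-2*b)·g_1 from -2*a*b + 3*a*c + 3*b**2 + 3*b - 2*c**2 + 2*c + 1 → 3*a*c + b*c - 3*b - 2*c**2 + 2*c + 1
  leading term a*c: subtract (3*c)·g_1 from 3*a*c + b*c - 3*b - 2*c**2 + 2*c + 1 → 2*b*c - 3*b - 3*c + 1
  leading term b*c: subtract (2)·g_2 from 2*b*c - 3*b - 3*c + 1 → 0
  normal form = 0.
Since the normal form is 0, p ∈ I.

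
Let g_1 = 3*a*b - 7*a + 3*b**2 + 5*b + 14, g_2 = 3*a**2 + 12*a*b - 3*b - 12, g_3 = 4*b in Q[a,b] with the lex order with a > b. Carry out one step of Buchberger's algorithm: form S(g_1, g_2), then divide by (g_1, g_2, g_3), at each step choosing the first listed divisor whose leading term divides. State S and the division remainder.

S(g_1, g_2) = -7/3*a**2 - 3*a*b**2 + 5/3*a*b + 14/3*a + b**2 + 4*b; remainder on division = 14*a - 28.

lcm(LM(g_1), LM(g_2)) = a**2*b.
S = (lcm/LT(g_1))·g_1 − (lcm/LT(g_2))·g_2 = -7/3*a**2 - 3*a*b**2 + 5/3*a*b + 14/3*a + b**2 + 4*b.
Reduce S modulo (g_1, g_2, g_3) in that order:
  leading term a**2: subtract (-7/9)·g_2 from -7/3*a**2 - 3*a*b**2 + 5/3*a*b + 14/3*a + b**2 + 4*b → -3*a*b**2 + 11*a*b + 14/3*a + b**2 + 5/3*b - 28/3
  leading term a*b**2: subtract (-b)·g_1 from -3*a*b**2 + 11*a*b + 14/3*a + b**2 + 5/3*b - 28/3 → 4*a*b + 14/3*a + 3*b**3 + 6*b**2 + 47/3*b - 28/3
  leading term a*b: subtract (4/3)·g_1 from 4*a*b + 14/3*a + 3*b**3 + 6*b**2 + 47/3*b - 28/3 → 14*a + 3*b**3 + 2*b**2 + 9*b - 28
  leading term a: no divisor's leading term divides it; move 14*a to the remainder.
  leading term b**3: subtract (3/4*b**2)·g_3 from 3*b**3 + 2*b**2 + 9*b - 28 → 2*b**2 + 9*b - 28
  leading term b**2: subtract (1/2*b)·g_3 from 2*b**2 + 9*b - 28 → 9*b - 28
  leading term b: subtract (9/4)·g_3 from 9*b - 28 → -28
  leading term 1: no divisor's leading term divides it; move -28 to the remainder.
The remainder 14*a - 28 is nonzero, so it would be added as the next basis element.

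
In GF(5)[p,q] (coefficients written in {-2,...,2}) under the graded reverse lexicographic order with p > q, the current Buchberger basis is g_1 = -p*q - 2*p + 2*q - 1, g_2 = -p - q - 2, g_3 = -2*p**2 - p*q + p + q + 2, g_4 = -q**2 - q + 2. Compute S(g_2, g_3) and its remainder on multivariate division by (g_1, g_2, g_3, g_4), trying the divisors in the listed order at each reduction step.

S(g_2, g_3) = -2*p*q - 2*q + 1; remainder on division = 0.

lcm(LM(g_2), LM(g_3)) = p**2.
S = (lcm/LT(g_2))·g_2 − (lcm/LT(g_3))·g_3 = -2*p*q - 2*q + 1.
Reduce S modulo (g_1, g_2, g_3, g_4) in that order:
  leading term p*q: subtract (2)·g_1 from -2*p*q - 2*q + 1 → -p - q - 2
  leading term p: subtract (1)·g_2 from -p - q - 2 → 0
The remainder is 0, so this S-polynomial contributes no new basis element.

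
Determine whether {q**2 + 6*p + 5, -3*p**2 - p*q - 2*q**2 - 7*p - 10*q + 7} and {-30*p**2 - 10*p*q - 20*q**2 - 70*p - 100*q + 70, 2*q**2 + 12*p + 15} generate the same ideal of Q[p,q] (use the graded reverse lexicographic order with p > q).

No, the ideals differ.

For a fixed monomial order, each ideal has a unique reduced Gröbner basis; comparing bases decides equality.
Buchberger on the first generating set:
f_1 = q**2 + 6*p + 5, LT = q**2.
f_2 = -3*p**2 - p*q - 2*q**2 - 7*p - 10*q + 7, LT = p**2.

The S-polynomials (S(f_1,f_2)) all reduce to 0 modulo the current basis, so we have a Gröbner basis.
Inter-reduce: drop elements whose leading term is divisible by another's, tail-reduce, and make monic.
Reduced Gröbner basis: {p**2 + 1/3*p*q - 5/3*p + 10/3*q - 17/3, q**2 + 6*p + 5}.

Buchberger on the second generating set:
h_1 = -30*p**2 - 10*p*q - 20*q**2 - 70*p - 100*q + 70, LT = p**2.
h_2 = 2*q**2 + 12*p + 15, LT = q**2.

The S-polynomials (S(h_1,h_2)) all reduce to 0 modulo the current basis, so we have a Gröbner basis.
Inter-reduce: drop elements whose leading term is divisible by another's, tail-reduce, and make monic.
Reduced Gröbner basis: {p**2 + 1/3*p*q - 5/3*p + 10/3*q - 22/3, q**2 + 6*p + 15/2}.

Since the reduced bases disagree, the two ideals are not the same.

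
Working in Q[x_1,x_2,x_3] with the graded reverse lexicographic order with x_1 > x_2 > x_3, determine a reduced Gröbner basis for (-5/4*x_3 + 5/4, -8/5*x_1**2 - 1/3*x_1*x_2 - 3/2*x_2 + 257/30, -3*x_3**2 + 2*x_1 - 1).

G = {x_1 - 2, x_2 - 1, x_3 - 1}

The reduced Gröbner basis is the canonical form of the ideal for this ordering.

f_1 = -5/4*x_3 + 5/4, LT = x_3.
f_2 = -8/5*x_1**2 - 1/3*x_1*x_2 - 3/2*x_2 + 257/30, LT = x_1**2.
f_3 = -3*x_3**2 + 2*x_1 - 1, LT = x_3**2.

S(f_1,f_3): lcm = x_3**2. S = 2/3*x_1 - x_3 - 1/3.
  leading term x_1: no divisor's leading term divides it; move 2/3*x_1 to the remainder.
  leading term x_3: subtract (4/5)·f_1 from -x_3 - 1/3 → -4/3
  leading term 1: no divisor's leading term divides it; move -4/3 to the remainder.
  remainder 2/3*x_1 - 4/3 ≠ 0; add g_4 = 2/3*x_1 - 4/3 to the basis.

S(f_2,g_4): lcm = x_1**2. S = 5/24*x_1*x_2 + 2*x_1 + 15/16*x_2 - 257/48.
  leading term x_1*x_2: subtract (5/16*x_2)·g_4 from 5/24*x_1*x_2 + 2*x_1 + 15/16*x_2 - 257/48 → 2*x_1 + 65/48*x_2 - 257/48
  leading term x_1: subtract (3)·g_4 from 2*x_1 + 65/48*x_2 - 257/48 → 65/48*x_2 - 65/48
  leading term x_2: no divisor's leading term divides it; move 65/48*x_2 to the remainder.
  leading term 1: no divisor's leading term divides it; move -65/48 to the remainder.
  remainder 65/48*x_2 - 65/48 ≠ 0; add g_5 = 65/48*x_2 - 65/48 to the basis.

The other S-polynomials (S(f_1,f_2), S(f_2,f_3), S(f_1,g_4), S(f_3,g_4), S(f_1,g_5), S(f_2,g_5), S(f_3,g_5), S(g_4,g_5)) all reduce to 0 modulo the current basis, so we have a Gröbner basis.
Inter-reduce: drop elements whose leading term is divisible by another's, tail-reduce, and make monic.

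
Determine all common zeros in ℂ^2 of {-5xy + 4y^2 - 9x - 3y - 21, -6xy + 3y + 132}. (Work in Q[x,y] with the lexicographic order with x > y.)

Compute a lex Gröbner basis by Buchberger's algorithm.
f_1 = -5xy - 9x + 4y^2 - 3y - 21, LT = xy.
f_2 = -6xy + 3y + 132, LT = xy.

S(f_1,f_2): lcm = xy. S = 9/5x - 4/5y^2 + 11/10y + 131/5.
  leading term x: no divisor's leading term divides it; move 9/5x to the remainder.
  leading term y^2: no divisor's leading term divides it; move -4/5y^2 to the remainder.
  leading term y: no divisor's leading term divides it; move 11/10y to the remainder.
  leading term 1: no divisor's leading term divides it; move 131/5 to the remainder.
  remainder 9/5x - 4/5y^2 + 11/10y + 131/5 ≠ 0; add h_3 = 9/5x - 4/5y^2 + 11/10y + 131/5 to the basis.

S(f_1,h_3): lcm = xy. S = 9/5x + 4/9y^3 - 127/90y^2 - 628/45y + 21/5.
  leading term x: subtract (1)·h_3 from 9/5x + 4/9y^3 - 127/90y^2 - 628/45y + 21/5 → 4/9y^3 - 11/18y^2 - 271/18y - 22
  leading term y^3: no divisor's leading term divides it; move 4/9y^3 to the remainder.
  leading term y^2: no divisor's leading term divides it; move -11/18y^2 to the remainder.
  leading term y: no divisor's leading term divides it; move -271/18y to the remainder.
  leading term 1: no divisor's leading term divides it; move -22 to the remainder.
  remainder 4/9y^3 - 11/18y^2 - 271/18y - 22 ≠ 0; add h_4 = 4/9y^3 - 11/18y^2 - 271/18y - 22 to the basis.

S(f_2,h_3): lcm = xy. S = 4/9y^3 - 11/18y^2 - 271/18y - 22.
  leading term y^3: subtract (1)·h_4 from 4/9y^3 - 11/18y^2 - 271/18y - 22 → 0
  remainder 0.

S(f_1,h_4): lcm = xy^3. S = 127/40xy^2 + 271/8xy + 99/2x - 4/5y^4 + 3/5y^3 + 21/5y^2.
  leading term xy^2: subtract (-127/200y)·f_1 from 127/40xy^2 + 271/8xy + 99/2x - 4/5y^4 + 3/5y^3 + 21/5y^2 → 704/25xy + 99/2x - 4/5y^4 + 157/50y^3 + 459/200y^2 - 2667/200y
  leading term xy: subtract (-704/125)·f_1 from 704/25xy + 99/2x - 4/5y^4 + 157/50y^3 + 459/200y^2 - 2667/200y → -297/250x - 4/5y^4 + 157/50y^3 + 24823/1000y^2 - 30231/1000y - 14784/125
  leading term x: subtract (-33/50)·h_3 from -297/250x - 4/5y^4 + 157/50y^3 + 24823/1000y^2 - 30231/1000y - 14784/125 → -4/5y^4 + 157/50y^3 + 4859/200y^2 - 5901/200y - 5049/50
  leading term y^4: subtract (-9/5y)·h_4 from -4/5y^4 + 157/50y^3 + 4859/200y^2 - 5901/200y - 5049/50 → 51/25y^3 - 561/200y^2 - 13821/200y - 5049/50
  leading term y^3: subtract (459/100)·h_4 from 51/25y^3 - 561/200y^2 - 13821/200y - 5049/50 → 0
  remainder 0.

S(f_2,h_4): lcm = xy^3. S = 11/8xy^2 + 271/8xy + 99/2x - 1/2y^3 - 22y^2.
  leading term xy^2: subtract (-11/40y)·f_1 from 11/8xy^2 + 271/8xy + 99/2x - 1/2y^3 - 22y^2 → 157/5xy + 99/2x + 3/5y^3 - 913/40y^2 - 231/40y
  leading term xy: subtract (-157/25)·f_1 from 157/5xy + 99/2x + 3/5y^3 - 913/40y^2 - 231/40y → -351/50x + 3/5y^3 + 459/200y^2 - 4923/200y - 3297/25
  leading term x: subtract (-39/10)·h_3 from -351/50x + 3/5y^3 + 459/200y^2 - 4923/200y - 3297/25 → 3/5y^3 - 33/40y^2 - 813/40y - 297/10
  leading term y^3: subtract (27/20)·h_4 from 3/5y^3 - 33/40y^2 - 813/40y - 297/10 → 0
  remainder 0.

S(h_3,h_4): leading monomials are coprime, so the S-polynomial reduces to 0 (Buchberger's first criterion).
Every S-polynomial of the final basis reduces to 0, so we have a Gröbner basis.
Inter-reduce: drop elements whose leading term is divisible by another's, tail-reduce, and make monic.
Reduced Gröbner basis: {x - 4/9y^2 + 11/18y + 131/9, y^3 - 11/8y^2 - 271/8y - 99/2}.

Since the basis is lex-ordered, y^3 - 11/8y^2 - 271/8y - 99/2 is univariate in y. Its roots are {-4, 43/16 - sqrt(5017)/16, 43/16 + sqrt(5017)/16}. Back-substituting each root into the other basis elements fixes the other coordinates.
  y = -4: the earlier basis element becomes x + 5 = 0, giving x = -5 — point (-5, -4).
  y = 43/16 - sqrt(5017)/16: the earlier basis element becomes x + 77/18 + sqrt(5017)/9 = 0, giving x = -sqrt(5017)/9 - 77/18 — point (-sqrt(5017)/9 - 77/18, 43/16 - sqrt(5017)/16).
  y = 43/16 + sqrt(5017)/16: the earlier basis element becomes x - sqrt(5017)/9 + 77/18 = 0, giving x = -77/18 + sqrt(5017)/9 — point (-77/18 + sqrt(5017)/9, 43/16 + sqrt(5017)/16).
Substituting each solution back into the original system confirms all equations vanish.

{(-5, -4), (-sqrt(5017)/9 - 77/18, 43/16 - sqrt(5017)/16), (-77/18 + sqrt(5017)/9, 43/16 + sqrt(5017)/16)}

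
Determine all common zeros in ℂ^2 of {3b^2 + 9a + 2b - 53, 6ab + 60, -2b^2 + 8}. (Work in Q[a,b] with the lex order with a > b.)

Compute a lex Gröbner basis by Buchberger's algorithm.
f_1 = 9a + 3b^2 + 2b - 53, LT = a.
f_2 = 6ab + 60, LT = ab.
f_3 = -2b^2 + 8, LT = b^2.

S(f_1,f_2): lcm = ab. S = 1/3b^3 + 2/9b^2 - 53/9b - 10.
  leading term b^3: subtract (-1/6b)·f_3 from 1/3b^3 + 2/9b^2 - 53/9b - 10 → 2/9b^2 - 41/9b - 10
  leading term b^2: subtract (-1/9)·f_3 from 2/9b^2 - 41/9b - 10 → -41/9b - 82/9
  leading term b: no divisor's leading term divides it; move -41/9b to the remainder.
  leading term 1: no divisor's leading term divides it; move -82/9 to the remainder.
  remainder -41/9b - 82/9 ≠ 0; add h_4 = -41/9b - 82/9 to the basis.

The other S-polynomials (S(f_1,f_3), S(f_2,f_3), S(f_1,h_4), S(f_2,h_4), S(f_3,h_4)) all reduce to 0 modulo the current basis, so we have a Gröbner basis.
Inter-reduce: drop elements whose leading term is divisible by another's, tail-reduce, and make monic.
Reduced Gröbner basis: {a - 5, b + 2}.

Elimination: the polynomial b + 2 lies in the elimination ideal for b, so b ∈ {-2}. For each such b, the remaining basis elements (now univariate) give the rest of the solution.
  b = -2: the earlier basis element becomes a - 5 = 0, giving a = 5 — point (5, -2).
Substituting each solution back into the original system confirms all equations vanish.
This is the nonlinear analogue of row-reducing a linear system.

{(5, -2)}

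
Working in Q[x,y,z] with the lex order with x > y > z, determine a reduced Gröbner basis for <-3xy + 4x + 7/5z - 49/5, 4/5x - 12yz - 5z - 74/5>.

G = {x - 15yz - 25/4z - 37/2, y^2z - 11/12yz + 37/30y - 44/75z - 107/75}

The reduced Gröbner basis is the canonical form of the ideal for this ordering.

f_1 = -3xy + 4x + 7/5z - 49/5, LT = xy.
f_2 = 4/5x - 12yz - 5z - 74/5, LT = x.

S(f_1,f_2): lcm = xy. S = -4/3x + 15y^2z + 25/4yz + 37/2y - 7/15z + 49/15.
  reduce S modulo (f_1, f_2):
  remainder 15y^2z - 55/4yz + 37/2y - 44/5z - 107/5 ≠ 0; add g_3 = 15y^2z - 55/4yz + 37/2y - 44/5z - 107/5 to the basis.

The other S-polynomials (S(f_1,g_3), S(f_2,g_3)) all reduce to 0 modulo the current basis, so we have a Gröbner basis.
Inter-reduce: drop elements whose leading term is divisible by another's, tail-reduce, and make monic.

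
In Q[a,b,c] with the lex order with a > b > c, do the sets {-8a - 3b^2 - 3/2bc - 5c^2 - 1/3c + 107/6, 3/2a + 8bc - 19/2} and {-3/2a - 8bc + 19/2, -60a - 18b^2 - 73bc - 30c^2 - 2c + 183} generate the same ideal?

Since reduced Gröbner bases are canonical representatives of ideals under a given ordering, it suffices to compute and compare them.
Buchberger on the first generating set:
f_1 = -8a - 3b^2 - 3/2bc - 5c^2 - 1/3c + 107/6, LT = a.
f_2 = 3/2a + 8bc - 19/2, LT = a.

S(f_1,f_2): lcm = a. S = 3/8b^2 - 247/48bc + 5/8c^2 + 1/24c + 197/48.
  leading term b^2: no divisor's leading term divides it; move 3/8b^2 to the remainder.
  leading term bc: no divisor's leading term divides it; move -247/48bc to the remainder.
  leading term c^2: no divisor's leading term divides it; move 5/8c^2 to the remainder.
  leading term c: no divisor's leading term divides it; move 1/24c to the remainder.
  leading term 1: no divisor's leading term divides it; move 197/48 to the remainder.
  remainder 3/8b^2 - 247/48bc + 5/8c^2 + 1/24c + 197/48 ≠ 0; add g_3 = 3/8b^2 - 247/48bc + 5/8c^2 + 1/24c + 197/48 to the basis.

The other S-polynomials (S(f_1,g_3), S(f_2,g_3)) all reduce to 0 modulo the current basis, so we have a Gröbner basis.
Inter-reduce: drop elements whose leading term is divisible by another's, tail-reduce, and make monic.
Reduced Gröbner basis: {a + 16/3bc - 19/3, b^2 - 247/18bc + 5/3c^2 + 1/9c + 197/18}.

Buchberger on the second generating set:
h_1 = -3/2a - 8bc + 19/2, LT = a.
h_2 = -60a - 18b^2 - 73bc - 30c^2 - 2c + 183, LT = a.

S(h_1,h_2): lcm = a. S = -3/10b^2 + 247/60bc - 1/2c^2 - 1/30c - 197/60.
  leading term b^2: no divisor's leading term divides it; move -3/10b^2 to the remainder.
  leading term bc: no divisor's leading term divides it; move 247/60bc to the remainder.
  leading term c^2: no divisor's leading term divides it; move -1/2c^2 to the remainder.
  leading term c: no divisor's leading term divides it; move -1/30c to the remainder.
  leading term 1: no divisor's leading term divides it; move -197/60 to the remainder.
  remainder -3/10b^2 + 247/60bc - 1/2c^2 - 1/30c - 197/60 ≠ 0; add k_3 = -3/10b^2 + 247/60bc - 1/2c^2 - 1/30c - 197/60 to the basis.

The other S-polynomials (S(h_1,k_3), S(h_2,k_3)) all reduce to 0 modulo the current basis, so we have a Gröbner basis.
Inter-reduce: drop elements whose leading term is divisible by another's, tail-reduce, and make monic.
Reduced Gröbner basis: {a + 16/3bc - 19/3, b^2 - 247/18bc + 5/3c^2 + 1/9c + 197/18}.

The two bases agree; hence the ideals are identical.
The choice of monomial ordering does not affect the verdict — as long as both bases are computed under the same ordering, their equality decides ideal equality.

Yes, the ideals are equal.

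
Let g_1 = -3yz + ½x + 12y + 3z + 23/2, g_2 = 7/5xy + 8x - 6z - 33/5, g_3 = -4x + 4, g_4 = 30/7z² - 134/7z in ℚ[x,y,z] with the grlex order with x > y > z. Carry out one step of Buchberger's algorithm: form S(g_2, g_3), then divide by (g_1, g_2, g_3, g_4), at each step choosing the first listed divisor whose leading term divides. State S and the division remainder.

S(g_2, g_3) = 40/7x + y - 30/7z - 33/7; remainder on division = y - 30/7z + 1.

lcm(LM(g_2), LM(g_3)) = xy.
S = (lcm/LT(g_2))·g_2 − (lcm/LT(g_3))·g_3 = 40/7x + y - 30/7z - 33/7.
Reduce S modulo (g_1, g_2, g_3, g_4) in that order:
  leading term x: subtract (-10/7)·g_3 from 40/7x + y - 30/7z - 33/7 → y - 30/7z + 1
  leading term y: no divisor's leading term divides it; move y to the remainder.
  leading term z: no divisor's leading term divides it; move -30/7z to the remainder.
  leading term 1: no divisor's leading term divides it; move 1 to the remainder.
The remainder y - 30/7z + 1 is nonzero, so it would be added as the next basis element.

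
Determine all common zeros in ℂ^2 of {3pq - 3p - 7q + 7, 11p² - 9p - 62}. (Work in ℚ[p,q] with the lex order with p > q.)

{(-2, 1), (31/11, 1)}

Compute a lex Gröbner basis by Buchberger's algorithm.
f_1 = 3pq - 3p - 7q + 7, LT = pq.
f_2 = 11p² - 9p - 62, LT = p².

S(f_1,f_2): lcm = p²q. S = -p² - 50/33pq + 7/3p + 62/11q.
  leading term p²: subtract (-1/11)·f_2 from -p² - 50/33pq + 7/3p + 62/11q → -50/33pq + 50/33p + 62/11q - 62/11
  leading term pq: subtract (-50/99)·f_1 from -50/33pq + 50/33p + 62/11q - 62/11 → 208/99q - 208/99
  leading term q: no divisor's leading term divides it; move 208/99q to the remainder.
  leading term 1: no divisor's leading term divides it; move -208/99 to the remainder.
  remainder 208/99q - 208/99 ≠ 0; add h_3 = 208/99q - 208/99 to the basis.

S(f_1,h_3): lcm = pq. S = -7/3q + 7/3.
  leading term q: subtract (-231/208)·h_3 from -7/3q + 7/3 → 0
  remainder 0.

S(f_2,h_3): leading monomials are coprime, so the S-polynomial reduces to 0 (Buchberger's first criterion).
Every S-polynomial of the final basis reduces to 0, so we have a Gröbner basis.
Inter-reduce: drop elements whose leading term is divisible by another's, tail-reduce, and make monic.
Reduced Gröbner basis: {p² - 9/11p - 62/11, q - 1}.

The lex basis is triangular: the last element involves only q. Solving q - 1 = 0 gives q ∈ {1}; substituting each value into the earlier elements determines the remaining variables.
  q = 1: the earlier basis element becomes p² - 9/11p - 62/11 = 0, giving p = -2, 31/11 — points (-2, 1), (31/11, 1).
Zero-dimensionality of the ideal guarantees finitely many solutions over ℂ.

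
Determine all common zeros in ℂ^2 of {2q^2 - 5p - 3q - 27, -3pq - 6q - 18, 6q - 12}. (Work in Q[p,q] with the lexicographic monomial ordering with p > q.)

Compute a lex Gröbner basis by Buchberger's algorithm.
f_1 = -5p + 2q^2 - 3q - 27, LT = p.
f_2 = -3pq - 6q - 18, LT = pq.
f_3 = 6q - 12, LT = q.

The S-polynomials (S(f_1,f_2), S(f_1,f_3), S(f_2,f_3)) all reduce to 0 modulo the current basis, so we have a Gröbner basis.
Inter-reduce: drop elements whose leading term is divisible by another's, tail-reduce, and make monic.
Reduced Gröbner basis: {p + 5, q - 2}.

A lex Gröbner basis eliminates variables successively. Here q - 2 depends only on q, with roots {2}; lifting each root through the earlier basis elements recovers the full solutions.
  q = 2: the earlier basis element becomes p + 5 = 0, giving p = -5 — point (-5, 2).
Substituting each solution back into the original system confirms all equations vanish.

{(-5, 2)}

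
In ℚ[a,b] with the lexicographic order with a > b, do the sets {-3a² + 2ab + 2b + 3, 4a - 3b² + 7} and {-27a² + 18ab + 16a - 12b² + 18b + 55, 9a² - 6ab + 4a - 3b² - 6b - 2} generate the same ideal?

Yes, the ideals are equal.

For a fixed monomial order, each ideal has a unique reduced Gröbner basis; comparing bases decides equality.
Buchberger on the first generating set:
f_1 = -3a² + 2ab + 2b + 3, LT = a².
f_2 = 4a - 3b² + 7, LT = a.

S(f_1,f_2): lcm = a². S = ¾ab² - ⅔ab - 7/4a - ⅔b - 1.
  reduce S modulo (f_1, f_2):
  remainder 9/16b⁴ - ½b³ - 21/8b² + ½b + 33/16 ≠ 0; add g_3 = 9/16b⁴ - ½b³ - 21/8b² + ½b + 33/16 to the basis.

The other S-polynomials (S(f_1,g_3), S(f_2,g_3)) all reduce to 0 modulo the current basis, so we have a Gröbner basis.
Inter-reduce: drop elements whose leading term is divisible by another's, tail-reduce, and make monic.
Reduced Gröbner basis: {a - ¾b² + 7/4, b⁴ - 8/9b³ - 14/3b² + 8/9b + 11/3}.

Buchberger on the second generating set:
h_1 = -27a² + 18ab + 16a - 12b² + 18b + 55, LT = a².
h_2 = 9a² - 6ab + 4a - 3b² - 6b - 2, LT = a².

S(h_1,h_2): lcm = a². S = -28/27a + 7/9b² - 49/27.
  reduce S modulo (h_1, h_2):
  remainder -28/27a + 7/9b² - 49/27 ≠ 0; add k_3 = -28/27a + 7/9b² - 49/27 to the basis.

S(h_1,k_3): lcm = a². S = ¾ab² - ⅔ab - 253/108a + 4/9b² - ⅔b - 55/27.
  reduce S modulo (h_1, h_2, k_3):
  remainder 9/16b⁴ - ½b³ - 21/8b² + ½b + 33/16 ≠ 0; add k_4 = 9/16b⁴ - ½b³ - 21/8b² + ½b + 33/16 to the basis.

The other S-polynomials (S(h_2,k_3), S(h_1,k_4), S(h_2,k_4), S(k_3,k_4)) all reduce to 0 modulo the current basis, so we have a Gröbner basis.
Inter-reduce: drop elements whose leading term is divisible by another's, tail-reduce, and make monic.
Reduced Gröbner basis: {a - ¾b² + 7/4, b⁴ - 8/9b³ - 14/3b² + 8/9b + 11/3}.

These coincide, so the ideals are equal.
The same test decides containment: I ⊆ J iff every generator of I reduces to 0 modulo a Gröbner basis of J.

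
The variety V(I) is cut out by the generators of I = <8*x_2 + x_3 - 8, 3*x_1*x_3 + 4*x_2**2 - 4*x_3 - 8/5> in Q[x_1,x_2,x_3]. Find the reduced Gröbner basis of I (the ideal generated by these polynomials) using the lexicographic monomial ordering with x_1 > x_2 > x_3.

f_1 = 8*x_2 + x_3 - 8, LT = x_2.
f_2 = 3*x_1*x_3 + 4*x_2**2 - 4*x_3 - 8/5, LT = x_1*x_3.

The S-polynomials (S(f_1,f_2)) all reduce to 0 modulo the current basis, so we have a Gröbner basis.

G = {x_1*x_3 + 1/48*x_3**2 - 5/3*x_3 + 4/5, x_2 + 1/8*x_3 - 1}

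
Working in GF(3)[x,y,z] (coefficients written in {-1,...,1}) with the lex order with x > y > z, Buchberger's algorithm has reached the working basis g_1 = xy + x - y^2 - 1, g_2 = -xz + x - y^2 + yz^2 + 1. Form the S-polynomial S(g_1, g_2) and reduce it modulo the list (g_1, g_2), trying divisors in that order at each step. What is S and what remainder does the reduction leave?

lcm(LM(g_1), LM(g_2)) = xyz.
S = (lcm/LT(g_1))·g_1 − (lcm/LT(g_2))·g_2 = xy + xz - y^3 + y^2z^2 - y^2z + y - z.
Reduce S modulo (g_1, g_2) in that order:
  leading term xy: subtract (1)·g_1 from xy + xz - y^3 + y^2z^2 - y^2z + y - z → xz - x - y^3 + y^2z^2 - y^2z + y^2 + y - z + 1
  leading term xz: subtract (-1)·g_2 from xz - x - y^3 + y^2z^2 - y^2z + y^2 + y - z + 1 → -y^3 + y^2z^2 - y^2z + yz^2 + y - z - 1
  leading term y^3: no divisor's leading term divides it; move -y^3 to the remainder.
  leading term y^2z^2: no divisor's leading term divides it; move y^2z^2 to the remainder.
  leading term y^2z: no divisor's leading term divides it; move -y^2z to the remainder.
  leading term yz^2: no divisor's leading term divides it; move yz^2 to the remainder.
  leading term y: no divisor's leading term divides it; move y to the remainder.
  leading term z: no divisor's leading term divides it; move -z to the remainder.
  leading term 1: no divisor's leading term divides it; move -1 to the remainder.
The remainder -y^3 + y^2z^2 - y^2z + yz^2 + y - z - 1 is nonzero, so it would be added as the next basis element.
An S-polynomial is built so that the two leading terms cancel; whether anything survives reduction is exactly the Gröbner-basis criterion.

S(g_1, g_2) = xy + xz - y^3 + y^2z^2 - y^2z + y - z; remainder on division = -y^3 + y^2z^2 - y^2z + yz^2 + y - z - 1.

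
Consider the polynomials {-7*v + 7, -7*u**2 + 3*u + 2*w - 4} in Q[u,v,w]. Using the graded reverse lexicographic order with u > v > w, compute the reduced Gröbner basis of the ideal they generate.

G = {u**2 - 3/7*u - 2/7*w + 4/7, v - 1}

f_1 = -7*v + 7, LT = v.
f_2 = -7*u**2 + 3*u + 2*w - 4, LT = u**2.

The S-polynomials (S(f_1,f_2)) all reduce to 0 modulo the current basis, so we have a Gröbner basis.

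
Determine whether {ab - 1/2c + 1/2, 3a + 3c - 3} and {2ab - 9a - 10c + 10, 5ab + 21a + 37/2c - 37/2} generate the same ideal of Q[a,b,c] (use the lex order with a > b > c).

Yes, the ideals are equal.

For a fixed monomial order, each ideal has a unique reduced Gröbner basis; comparing bases decides equality.
Buchberger on the first generating set:
f_1 = ab - 1/2c + 1/2, LT = ab.
f_2 = 3a + 3c - 3, LT = a.

S(f_1,f_2): lcm = ab. S = -bc + b - 1/2c + 1/2.
  reduce S modulo (f_1, f_2):
  remainder -bc + b - 1/2c + 1/2 ≠ 0; add g_3 = -bc + b - 1/2c + 1/2 to the basis.

The other S-polynomials (S(f_1,g_3), S(f_2,g_3)) all reduce to 0 modulo the current basis, so we have a Gröbner basis.
Inter-reduce: drop elements whose leading term is divisible by another's, tail-reduce, and make monic.
Reduced Gröbner basis: {a + c - 1, bc - b + 1/2c - 1/2}.

Buchberger on the second generating set:
h_1 = 2ab - 9a - 10c + 10, LT = ab.
h_2 = 5ab + 21a + 37/2c - 37/2, LT = ab.

S(h_1,h_2): lcm = ab. S = -87/10a - 87/10c + 87/10.
  reduce S modulo (h_1, h_2):
  remainder -87/10a - 87/10c + 87/10 ≠ 0; add k_3 = -87/10a - 87/10c + 87/10 to the basis.

S(h_1,k_3): lcm = ab. S = -9/2a - bc + b - 5c + 5.
  reduce S modulo (h_1, h_2, k_3):
  remainder -bc + b - 1/2c + 1/2 ≠ 0; add k_4 = -bc + b - 1/2c + 1/2 to the basis.

The other S-polynomials (S(h_2,k_3), S(h_1,k_4), S(h_2,k_4), S(k_3,k_4)) all reduce to 0 modulo the current basis, so we have a Gröbner basis.
Inter-reduce: drop elements whose leading term is divisible by another's, tail-reduce, and make monic.
Reduced Gröbner basis: {a + c - 1, bc - b + 1/2c - 1/2}.

These coincide, so the ideals are equal.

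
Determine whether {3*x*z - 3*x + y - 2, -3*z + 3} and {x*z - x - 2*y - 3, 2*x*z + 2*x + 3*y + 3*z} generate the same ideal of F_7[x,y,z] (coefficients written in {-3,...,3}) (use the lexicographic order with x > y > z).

No, the ideals differ.

For a fixed monomial order, each ideal has a unique reduced Gröbner basis; comparing bases decides equality.
Buchberger on the first generating set:
f_1 = 3*x*z - 3*x + y - 2, LT = x*z.
f_2 = -3*z + 3, LT = z.

S(f_1,f_2): lcm = x*z. S = -2*y - 3.
  leading term y: no divisor's leading term divides it; move -2*y to the remainder.
  leading term 1: no divisor's leading term divides it; move -3 to the remainder.
  remainder -2*y - 3 ≠ 0; add g_3 = -2*y - 3 to the basis.

The other S-polynomials (S(f_1,g_3), S(f_2,g_3)) all reduce to 0 modulo the current basis, so we have a Gröbner basis.
Inter-reduce: drop elements whose leading term is divisible by another's, tail-reduce, and make monic.
Reduced Gröbner basis: {y - 2, z - 1}.

Buchberger on the second generating set:
h_1 = x*z - x - 2*y - 3, LT = x*z.
h_2 = 2*x*z + 2*x + 3*y + 3*z, LT = x*z.

S(h_1,h_2): lcm = x*z. S = -2*x + 2*z - 3.
  leading term x: no divisor's leading term divides it; move -2*x to the remainder.
  leading term z: no divisor's leading term divides it; move 2*z to the remainder.
  leading term 1: no divisor's leading term divides it; move -3 to the remainder.
  remainder -2*x + 2*z - 3 ≠ 0; add k_3 = -2*x + 2*z - 3 to the basis.

S(h_1,k_3): lcm = x*z. S = -x - 2*y + z**2 + 2*z - 3.
  leading term x: subtract (-3)·k_3 from -x - 2*y + z**2 + 2*z - 3 → -2*y + z**2 + z + 2
  leading term y: no divisor's leading term divides it; move -2*y to the remainder.
  leading term z**2: no divisor's leading term divides it; move z**2 to the remainder.
  leading term z: no divisor's leading term divides it; move z to the remainder.
  leading term 1: no divisor's leading term divides it; move 2 to the remainder.
  remainder -2*y + z**2 + z + 2 ≠ 0; add k_4 = -2*y + z**2 + z + 2 to the basis.

The other S-polynomials (S(h_2,k_3), S(h_1,k_4), S(h_2,k_4), S(k_3,k_4)) all reduce to 0 modulo the current basis, so we have a Gröbner basis.
Inter-reduce: drop elements whose leading term is divisible by another's, tail-reduce, and make monic.
Reduced Gröbner basis: {x - z - 2, y + 3*z**2 + 3*z - 1}.

Since the reduced bases disagree, the two ideals are not the same.
The choice of monomial ordering does not affect the verdict — as long as both bases are computed under the same ordering, their equality decides ideal equality.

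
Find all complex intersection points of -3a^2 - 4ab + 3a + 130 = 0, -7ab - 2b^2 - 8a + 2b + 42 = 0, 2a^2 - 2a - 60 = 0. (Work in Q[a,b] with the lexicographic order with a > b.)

{(-5, -2)}

Compute a lex Gröbner basis by Buchberger's algorithm.
f_1 = -3a^2 - 4ab + 3a + 130, LT = a^2.
f_2 = -7ab - 8a - 2b^2 + 2b + 42, LT = ab.
f_3 = 2a^2 - 2a - 60, LT = a^2.

S(f_1,f_2): lcm = a^2b. S = -8/7a^2 + 22/21ab^2 - 5/7ab + 6a - 130/3b.
  reduce S modulo (f_1, f_2, f_3):
  remainder 1818/343a - 44/147b^3 + 422/1029b^2 - 38236/1029b - 7622/147 ≠ 0; add h_4 = 1818/343a - 44/147b^3 + 422/1029b^2 - 38236/1029b - 7622/147 to the basis.

S(f_1,f_3): lcm = a^2. S = 4/3ab - 40/3.
  reduce S modulo (f_1, f_2, f_3, h_4):
  remainder -704/8181b^3 - 2152/8181b^2 - 84280/8181b - 165584/8181 ≠ 0; add h_5 = -704/8181b^3 - 2152/8181b^2 - 84280/8181b - 165584/8181 to the basis.

S(f_2,f_3): lcm = a^2b. S = 8/7a^2 + 2/7ab^2 + 5/7ab - 6a + 30b.
  reduce S modulo (f_1, f_2, f_3, h_4, h_5):
  remainder 17/11b^2 + 443/11b + 818/11 ≠ 0; add h_6 = 17/11b^2 + 443/11b + 818/11 to the basis.

S(f_2,h_5): lcm = ab^3. S = -1179/616ab^2 - 10535/88ab - 10349/44a + 2/7b^4 - 2/7b^3 - 6b^2.
  reduce S modulo (f_1, f_2, f_3, h_4, h_5, h_6):
  remainder -109080/187b - 218160/187 ≠ 0; add h_7 = -109080/187b - 218160/187 to the basis.

The other S-polynomials (S(f_1,h_4), S(f_2,h_4), S(f_3,h_4), S(f_1,h_5), S(f_3,h_5), S(h_4,h_5), S(f_1,h_6), S(f_2,h_6), S(f_3,h_6), S(h_4,h_6), S(h_5,h_6), S(f_1,h_7), S(f_2,h_7), S(f_3,h_7), S(h_4,h_7), S(h_5,h_7), S(h_6,h_7)) all reduce to 0 modulo the current basis, so we have a Gröbner basis.
Inter-reduce: drop elements whose leading term is divisible by another's, tail-reduce, and make monic.
Reduced Gröbner basis: {a + 5, b + 2}.

A lex Gröbner basis eliminates variables successively. Here b + 2 depends only on b, with roots {-2}; lifting each root through the earlier basis elements recovers the full solutions.
  b = -2: the earlier basis element becomes a + 5 = 0, giving a = -5 — point (-5, -2).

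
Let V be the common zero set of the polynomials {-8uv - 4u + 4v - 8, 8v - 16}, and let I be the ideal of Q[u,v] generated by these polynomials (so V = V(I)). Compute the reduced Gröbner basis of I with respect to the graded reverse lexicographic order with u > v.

f_1 = -8uv - 4u + 4v - 8, LT = uv.
f_2 = 8v - 16, LT = v.

S(f_1,f_2): lcm = uv. S = \tfrac{5}{2}u - \tfrac{1}{2}v + 1.
  reduce S modulo (f_1, f_2):
  remainder \tfrac{5}{2}u ≠ 0; add g_3 = \tfrac{5}{2}u to the basis.

The other S-polynomials (S(f_1,g_3), S(f_2,g_3)) all reduce to 0 modulo the current basis, so we have a Gröbner basis.
Inter-reduce: drop elements whose leading term is divisible by another's, tail-reduce, and make monic.

G = {u, v - 2}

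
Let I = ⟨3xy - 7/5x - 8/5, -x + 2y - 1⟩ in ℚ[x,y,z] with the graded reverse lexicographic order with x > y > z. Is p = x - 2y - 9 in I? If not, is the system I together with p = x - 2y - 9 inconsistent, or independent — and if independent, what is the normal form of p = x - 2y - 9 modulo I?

Adjoining x - 2y - 9 makes the ideal the whole ring: the system is inconsistent.

First compute the reduced Gröbner basis of I by Buchberger's algorithm.
f_1 = 3xy - 7/5x - 8/5, LT = xy.
f_2 = -x + 2y - 1, LT = x.

S(f_1,f_2): lcm = xy. S = 2y² - 7/15x - y - 8/15.
  leading term y²: no divisor's leading term divides it; move 2y² to the remainder.
  leading term x: subtract (7/15)·f_2 from -7/15x - y - 8/15 → -29/15y - 1/15
  leading term y: no divisor's leading term divides it; move -29/15y to the remainder.
  leading term 1: no divisor's leading term divides it; move -1/15 to the remainder.
  remainder 2y² - 29/15y - 1/15 ≠ 0; add h_3 = 2y² - 29/15y - 1/15 to the basis.

The other S-polynomials (S(f_1,h_3), S(f_2,h_3)) all reduce to 0 modulo the current basis, so we have a Gröbner basis.
Inter-reduce: drop elements whose leading term is divisible by another's, tail-reduce, and make monic.
Reduced Gröbner basis: {y² - 29/30y - 1/30, x - 2y + 1}.
Label its elements g_1 = y² - 29/30y - 1/30, g_2 = x - 2y + 1.

Reduce p = x - 2y - 9 modulo G:
  leading term x: subtract (1)·g_2 from x - 2y - 9 → -10
  leading term 1: no divisor's leading term divides it; move -10 to the remainder.
  normal form = -10.
The normal form is nonzero, so p ∉ I. Since p minus its normal form lies in I, I + (p) = I + (r) where r = -10; decide whether this ideal is the whole ring.
Here r = -10 is a nonzero constant, hence a unit: 1 ∈ I + (p), the Gröbner basis of I + (p) is {1}, and the enlarged system has no common solution — adjoining p is inconsistent.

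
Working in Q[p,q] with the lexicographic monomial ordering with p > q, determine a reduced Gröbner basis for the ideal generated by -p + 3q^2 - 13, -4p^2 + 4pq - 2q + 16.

f_1 = -p + 3q^2 - 13, LT = p.
f_2 = -4p^2 + 4pq - 2q + 16, LT = p^2.

S(f_1,f_2): lcm = p^2. S = -3pq^2 + pq + 13p - 1/2q + 4.
  leading term pq^2: subtract (3q^2)·f_1 from -3pq^2 + pq + 13p - 1/2q + 4 → pq + 13p - 9q^4 + 39q^2 - 1/2q + 4
  leading term pq: subtract (-q)·f_1 from pq + 13p - 9q^4 + 39q^2 - 1/2q + 4 → 13p - 9q^4 + 3q^3 + 39q^2 - 27/2q + 4
  leading term p: subtract (-13)·f_1 from 13p - 9q^4 + 3q^3 + 39q^2 - 27/2q + 4 → -9q^4 + 3q^3 + 78q^2 - 27/2q - 165
  leading term q^4: no divisor's leading term divides it; move -9q^4 to the remainder.
  leading term q^3: no divisor's leading term divides it; move 3q^3 to the remainder.
  leading term q^2: no divisor's leading term divides it; move 78q^2 to the remainder.
  leading term q: no divisor's leading term divides it; move -27/2q to the remainder.
  leading term 1: no divisor's leading term divides it; move -165 to the remainder.
  remainder -9q^4 + 3q^3 + 78q^2 - 27/2q - 165 ≠ 0; add g_3 = -9q^4 + 3q^3 + 78q^2 - 27/2q - 165 to the basis.

The other S-polynomials (S(f_1,g_3), S(f_2,g_3)) all reduce to 0 modulo the current basis, so we have a Gröbner basis.
Inter-reduce: drop elements whose leading term is divisible by another's, tail-reduce, and make monic.

G = {p - 3q^2 + 13, q^4 - 1/3q^3 - 26/3q^2 + 3/2q + 55/3}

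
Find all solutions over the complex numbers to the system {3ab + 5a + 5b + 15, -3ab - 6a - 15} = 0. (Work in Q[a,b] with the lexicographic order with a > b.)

Compute a lex Gröbner basis by Buchberger's algorithm.
f_1 = 3ab + 5a + 5b + 15, LT = ab.
f_2 = -3ab - 6a - 15, LT = ab.

S(f_1,f_2): lcm = ab. S = -1/3a + 5/3b.
  leading term a: no divisor's leading term divides it; move -1/3a to the remainder.
  leading term b: no divisor's leading term divides it; move 5/3b to the remainder.
  remainder -1/3a + 5/3b ≠ 0; add h_3 = -1/3a + 5/3b to the basis.

S(f_1,h_3): lcm = ab. S = 5/3a + 5b^2 + 5/3b + 5.
  leading term a: subtract (-5)·h_3 from 5/3a + 5b^2 + 5/3b + 5 → 5b^2 + 10b + 5
  leading term b^2: no divisor's leading term divides it; move 5b^2 to the remainder.
  leading term b: no divisor's leading term divides it; move 10b to the remainder.
  leading term 1: no divisor's leading term divides it; move 5 to the remainder.
  remainder 5b^2 + 10b + 5 ≠ 0; add h_4 = 5b^2 + 10b + 5 to the basis.

The other S-polynomials (S(f_2,h_3), S(f_1,h_4), S(f_2,h_4), S(h_3,h_4)) all reduce to 0 modulo the current basis, so we have a Gröbner basis.
Inter-reduce: drop elements whose leading term is divisible by another's, tail-reduce, and make monic.
Reduced Gröbner basis: {a - 5b, b^2 + 2b + 1}.

The lex basis is triangular: the last element involves only b. Solving b^2 + 2b + 1 = 0 gives b ∈ {-1}; substituting each value into the earlier elements determines the remaining variables.
  b = -1: the earlier basis element becomes a + 5 = 0, giving a = -5 — point (-5, -1).
Each listed point satisfies every original equation (direct substitution).

{(-5, -1)}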